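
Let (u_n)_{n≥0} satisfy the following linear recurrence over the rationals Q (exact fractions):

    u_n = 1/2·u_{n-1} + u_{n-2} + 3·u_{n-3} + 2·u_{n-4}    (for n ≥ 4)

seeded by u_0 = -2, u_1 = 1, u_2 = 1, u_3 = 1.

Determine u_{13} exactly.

u_4 = 1/2·1 + 1·1 + 3·1 + 2·-2 = 1/2
u_5 = 1/2·1/2 + 1·1 + 3·1 + 2·1 = 25/4
u_6 = 1/2·25/4 + 1·1/2 + 3·1 + 2·1 = 69/8
u_7 = 1/2·69/8 + 1·25/4 + 3·1/2 + 2·1 = 225/16
u_8 = 1/2·225/16 + 1·69/8 + 3·25/4 + 2·1/2 = 1133/32
u_9 = 1/2·1133/32 + 1·225/16 + 3·69/8 + 2·25/4 = 4489/64
u_10 = 1/2·4489/64 + 1·1133/32 + 3·225/16 + 2·69/8 = 16629/128
u_11 = 1/2·16629/128 + 1·4489/64 + 3·1133/32 + 2·225/16 = 68977/256
u_12 = 1/2·68977/256 + 1·16629/128 + 3·4489/64 + 2·1133/32 = 279485/512
u_13 = 1/2·279485/512 + 1·68977/256 + 3·16629/128 + 2·4489/64 = 1098137/1024

1098137/1024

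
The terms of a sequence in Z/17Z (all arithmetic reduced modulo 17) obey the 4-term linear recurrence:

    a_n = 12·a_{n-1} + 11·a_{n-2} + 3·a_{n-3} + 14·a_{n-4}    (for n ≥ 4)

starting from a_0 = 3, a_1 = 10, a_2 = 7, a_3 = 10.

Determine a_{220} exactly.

15

a_4 = 12·10 + 11·7 + 3·10 + 14·3 = 14
a_5 = 12·14 + 11·10 + 3·7 + 14·10 = 14
a_6 = 12·14 + 11·14 + 3·10 + 14·7 = 8
a_7 = 12·8 + 11·14 + 3·14 + 14·10 = 7
a_8 = 12·7 + 11·8 + 3·14 + 14·14 = 2
a_9 = 12·2 + 11·7 + 3·8 + 14·14 = 15
Continuing the recurrence:
  a_10 = 12;  a_11 = 5;  a_12 = 10;  a_13 = 13;  a_14 = 7;  a_15 = 4
  a_16 = 15;  a_17 = 2;  a_18 = 10;  a_19 = 5;  a_20 = 12;  a_21 = 2
  a_22 = 5;  a_23 = 1;  a_24 = 3;  a_25 = 5;  a_26 = 13;  a_27 = 13
  a_28 = 16;  a_29 = 2;  a_30 = 13;  a_31 = 0;  a_32 = 16;  a_33 = 4
  a_34 = 15;  a_35 = 0;  a_36 = 10;  a_37 = 0;  a_38 = 14;  a_39 = 11
  a_40 = 1;  a_41 = 5;  a_42 = 11;  a_43 = 4;  a_44 = 11;  a_45 = 7
  a_46 = 14;  a_47 = 11;  a_48 = 2;  a_49 = 13;  a_50 = 16;  a_51 = 2
  a_52 = 12;  a_53 = 5;  a_54 = 14;  a_55 = 15;  a_56 = 7;  a_57 = 4
  a_58 = 9;  a_59 = 9;  a_60 = 11;  a_61 = 8;  a_62 = 13;  a_63 = 12
  a_64 = 6;  a_65 = 15;  a_66 = 5;  a_67 = 3;  a_68 = 16;  a_69 = 8
  a_70 = 11;  a_71 = 4;  a_72 = 9;  a_73 = 8;  a_74 = 4;  a_75 = 15
  a_76 = 0;  a_77 = 0;  a_78 = 16;  a_79 = 11;  a_80 = 2;  a_81 = 6
  a_82 = 11;  a_83 = 1;  a_84 = 9;  a_85 = 15;  a_86 = 11;  a_87 = 15
  a_88 = 13;  a_89 = 3;  a_90 = 4;  a_91 = 7;  a_92 = 13;  a_93 = 15
  a_94 = 9;  a_95 = 2;  a_96 = 10;  a_97 = 5;  a_98 = 13;  a_99 = 14
  a_100 = 7;  a_101 = 7;  a_102 = 11;  a_103 = 1;  a_104 = 14;  a_105 = 4
  a_106 = 2;  a_107 = 5;  a_108 = 1;  a_109 = 10;  a_110 = 4;  a_111 = 10
  a_112 = 4;  a_113 = 4;  a_114 = 8;  a_115 = 3;  a_116 = 5;  a_117 = 3
  a_118 = 8;  a_119 = 16;  a_120 = 2;  a_121 = 11;  a_122 = 8;  a_123 = 5
  a_124 = 5;  a_125 = 4;  a_126 = 9;  a_127 = 16;  a_128 = 16;  a_129 = 9
  a_130 = 16;  a_131 = 2;  a_132 = 9;  a_133 = 15;  a_134 = 16;  a_135 = 4
  a_136 = 4;  a_137 = 10;  a_138 = 9;  a_139 = 14;  a_140 = 13;  a_141 = 1
  a_142 = 0;  a_143 = 8;  a_144 = 9;  a_145 = 6;  a_146 = 8;  a_147 = 12
  a_148 = 2;  a_149 = 9;  a_150 = 6;  a_151 = 5;  a_152 = 11;  a_153 = 8
  a_154 = 10;  a_155 = 5;  a_156 = 8;  a_157 = 4;  a_158 = 2;  a_159 = 9
  a_160 = 16;  a_161 = 13;  a_162 = 13;  a_163 = 14;  a_164 = 13;  a_165 = 4
  a_166 = 7;  a_167 = 6;  a_168 = 3;  a_169 = 9;  a_170 = 2;  a_171 = 12
  a_172 = 14;  a_173 = 7;  a_174 = 13;  a_175 = 1;  a_176 = 15;  a_177 = 5
  a_178 = 2;  a_179 = 2;  a_180 = 16;  a_181 = 1;  a_182 = 1;  a_183 = 14
  a_184 = 15;  a_185 = 11;  a_186 = 13;  a_187 = 8;  a_188 = 6;  a_189 = 13
  a_190 = 3;  a_191 = 3;  a_192 = 5;  a_193 = 12;  a_194 = 12;  a_195 = 10
  a_196 = 1;  a_197 = 3;  a_198 = 7;  a_199 = 5;  a_200 = 7;  a_201 = 15
  a_202 = 13;  a_203 = 4;  a_204 = 11;  a_205 = 0;  a_206 = 9;  a_207 = 10
  a_208 = 16;  a_209 = 6;  a_210 = 13;  a_211 = 2;  a_212 = 1;  a_213 = 4
  a_214 = 9;  a_215 = 13;  a_216 = 9;  a_217 = 11;  a_218 = 5
a_219 = 12·5 + 11·11 + 3·9 + 14·13 = 16
a_220 = 12·16 + 11·5 + 3·11 + 14·9 = 15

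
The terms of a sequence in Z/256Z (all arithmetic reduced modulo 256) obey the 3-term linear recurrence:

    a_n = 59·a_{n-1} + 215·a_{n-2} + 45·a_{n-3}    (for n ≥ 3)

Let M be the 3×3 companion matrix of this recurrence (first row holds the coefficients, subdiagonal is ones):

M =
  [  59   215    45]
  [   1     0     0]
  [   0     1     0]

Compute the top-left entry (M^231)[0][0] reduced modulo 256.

184

(M^231)[0][0] is the top entry after applying M 231 times to the unit state (1, 0, 0). Equivalently it is h_{233} for the auxiliary sequence (h_n) obeying the same recurrence with h_2 = 1 and h_i = 0 for 0 ≤ i < 2:
h_3 = 59·1 + 215·0 + 45·0 = 59
h_4 = 59·59 + 215·1 + 45·0 = 112
h_5 = 59·112 + 215·59 + 45·1 = 138
h_6 = 59·138 + 215·112 + 45·59 = 61
h_7 = 59·61 + 215·138 + 45·112 = 165
h_8 = 59·165 + 215·61 + 45·138 = 132
Continuing the recurrence:
  h_9 = 184;  h_10 = 69;  h_11 = 163;  h_12 = 220;  h_13 = 186;  h_14 = 73
  h_15 = 181;  h_16 = 184;  h_17 = 64;  h_18 = 25;  h_19 = 219;  h_20 = 184
  h_21 = 186;  h_22 = 229;  h_23 = 85;  h_24 = 156;  h_25 = 152;  h_26 = 253
  h_27 = 99;  h_28 = 4;  h_29 = 138;  h_30 = 145;  h_31 = 5;  h_32 = 48
  h_33 = 192;  h_34 = 113;  h_35 = 187;  h_36 = 192;  h_37 = 42;  h_38 = 205
  h_39 = 69;  h_40 = 116;  h_41 = 184;  h_42 = 245;  h_43 = 99;  h_44 = 236
  h_45 = 154;  h_46 = 25;  h_47 = 149;  h_48 = 104;  h_49 = 128;  h_50 = 9
  h_51 = 219;  h_52 = 136;  h_53 = 218;  h_54 = 245;  h_55 = 117;  h_56 = 12
  h_57 = 24;  h_58 = 45;  h_59 = 163;  h_60 = 148;  h_61 = 234;  h_62 = 225
  h_63 = 101;  h_64 = 96;  h_65 = 128;  h_66 = 225;  h_67 = 59;  h_68 = 16
  h_69 = 202;  h_70 = 93;  h_71 = 229;  h_72 = 100;  h_73 = 184;  h_74 = 165
  h_75 = 35;  h_76 = 252;  h_77 = 122;  h_78 = 233;  h_79 = 117;  h_80 = 24
  h_81 = 192;  h_82 = 249;  h_83 = 219;  h_84 = 88;  h_85 = 250;  h_86 = 5
  h_87 = 149;  h_88 = 124;  h_89 = 152;  h_90 = 93;  h_91 = 227;  h_92 = 36
  h_93 = 74;  h_94 = 49;  h_95 = 197;  h_96 = 144;  h_97 = 64;  h_98 = 81
  h_99 = 187;  h_100 = 96;  h_101 = 106;  h_102 = 237;  h_103 = 133;  h_104 = 84
  h_105 = 184;  h_106 = 85;  h_107 = 227;  h_108 = 12;  h_109 = 90;  h_110 = 185
  h_111 = 85;  h_112 = 200;  h_113 = 0;  h_114 = 233;  h_115 = 219;  h_116 = 40
  h_117 = 26;  h_118 = 21;  h_119 = 181;  h_120 = 236;  h_121 = 24;  h_122 = 141
  h_123 = 35;  h_124 = 180;  h_125 = 170;  h_126 = 129;  h_127 = 37;  h_128 = 192
  h_129 = 0;  h_130 = 193;  h_131 = 59;  h_132 = 176;  h_133 = 10;  h_134 = 125
  h_135 = 37;  h_136 = 68;  h_137 = 184;  h_138 = 5;  h_139 = 163;  h_140 = 28
  h_141 = 58;  h_142 = 137;  h_143 = 53;  h_144 = 120;  h_145 = 64;  h_146 = 217
  h_147 = 219;  h_148 = 248;  h_149 = 58;  h_150 = 37;  h_151 = 213;  h_152 = 92
  h_153 = 152;  h_154 = 189;  h_155 = 99;  h_156 = 68;  h_157 = 10;  h_158 = 209
  h_159 = 133;  h_160 = 240;  h_161 = 192;  h_162 = 49;  h_163 = 187;  h_164 = 0
  h_165 = 170;  h_166 = 13;  h_167 = 197;  h_168 = 52;  h_169 = 184;  h_170 = 181
  h_171 = 99;  h_172 = 44;  h_173 = 26;  h_174 = 89;  h_175 = 21;  h_176 = 40
  h_177 = 128;  h_178 = 201;  h_179 = 219;  h_180 = 200;  h_181 = 90;  h_182 = 53
  h_183 = 245;  h_184 = 204;  h_185 = 24;  h_186 = 237;  h_187 = 163;  h_188 = 212
  h_189 = 106;  h_190 = 33;  h_191 = 229;  h_192 = 32;  h_193 = 128;  h_194 = 161
  h_195 = 59;  h_196 = 80;  h_197 = 74;  h_198 = 157;  h_199 = 101;  h_200 = 36
  h_201 = 184;  h_202 = 101;  h_203 = 35;  h_204 = 60;  h_205 = 250;  h_206 = 41
  h_207 = 245;  h_208 = 216;  h_209 = 192;  h_210 = 185;  h_211 = 219;  h_212 = 152
  h_213 = 122;  h_214 = 69;  h_215 = 21;  h_216 = 60;  h_217 = 152;  h_218 = 29
  h_219 = 227;  h_220 = 100;  h_221 = 202;  h_222 = 113;  h_223 = 69;  h_224 = 80
  h_225 = 64;  h_226 = 17;  h_227 = 187;  h_228 = 160;  h_229 = 234;  h_230 = 45
  h_231 = 5
h_232 = 59·5 + 215·45 + 45·234 = 20
h_233 = 59·20 + 215·5 + 45·45 = 184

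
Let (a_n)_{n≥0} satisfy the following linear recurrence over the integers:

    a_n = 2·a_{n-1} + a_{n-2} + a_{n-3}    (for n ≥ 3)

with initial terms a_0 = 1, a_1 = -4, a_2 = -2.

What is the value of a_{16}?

-1437302

a_3 = 2·-2 + 1·-4 + 1·1 = -7
a_4 = 2·-7 + 1·-2 + 1·-4 = -20
a_5 = 2·-20 + 1·-7 + 1·-2 = -49
a_6 = 2·-49 + 1·-20 + 1·-7 = -125
a_7 = 2·-125 + 1·-49 + 1·-20 = -319
a_8 = 2·-319 + 1·-125 + 1·-49 = -812
a_9 = 2·-812 + 1·-319 + 1·-125 = -2068
a_10 = 2·-2068 + 1·-812 + 1·-319 = -5267
a_11 = 2·-5267 + 1·-2068 + 1·-812 = -13414
a_12 = 2·-13414 + 1·-5267 + 1·-2068 = -34163
a_13 = 2·-34163 + 1·-13414 + 1·-5267 = -87007
a_14 = 2·-87007 + 1·-34163 + 1·-13414 = -221591
a_15 = 2·-221591 + 1·-87007 + 1·-34163 = -564352
a_16 = 2·-564352 + 1·-221591 + 1·-87007 = -1437302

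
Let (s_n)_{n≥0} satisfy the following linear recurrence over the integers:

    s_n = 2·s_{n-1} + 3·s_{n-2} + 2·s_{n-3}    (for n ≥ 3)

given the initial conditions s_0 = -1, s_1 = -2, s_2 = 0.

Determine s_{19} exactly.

-617872832

s_3 = 2·0 + 3·-2 + 2·-1 = -8
s_4 = 2·-8 + 3·0 + 2·-2 = -20
s_5 = 2·-20 + 3·-8 + 2·0 = -64
s_6 = 2·-64 + 3·-20 + 2·-8 = -204
s_7 = 2·-204 + 3·-64 + 2·-20 = -640
s_8 = 2·-640 + 3·-204 + 2·-64 = -2020
s_9 = 2·-2020 + 3·-640 + 2·-204 = -6368
s_10 = 2·-6368 + 3·-2020 + 2·-640 = -20076
s_11 = 2·-20076 + 3·-6368 + 2·-2020 = -63296
s_12 = 2·-63296 + 3·-20076 + 2·-6368 = -199556
s_13 = 2·-199556 + 3·-63296 + 2·-20076 = -629152
s_14 = 2·-629152 + 3·-199556 + 2·-63296 = -1983564
s_15 = 2·-1983564 + 3·-629152 + 2·-199556 = -6253696
s_16 = 2·-6253696 + 3·-1983564 + 2·-629152 = -19716388
s_17 = 2·-19716388 + 3·-6253696 + 2·-1983564 = -62160992
s_18 = 2·-62160992 + 3·-19716388 + 2·-6253696 = -195978540
s_19 = 2·-195978540 + 3·-62160992 + 2·-19716388 = -617872832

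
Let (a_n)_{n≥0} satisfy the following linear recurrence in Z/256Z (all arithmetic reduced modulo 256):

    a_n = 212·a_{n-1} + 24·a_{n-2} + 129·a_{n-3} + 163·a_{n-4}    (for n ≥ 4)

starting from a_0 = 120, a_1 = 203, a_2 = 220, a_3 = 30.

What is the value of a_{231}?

a_4 = 212·30 + 24·220 + 129·203 + 163·120 = 43
a_5 = 212·43 + 24·30 + 129·220 + 163·203 = 137
a_6 = 212·137 + 24·43 + 129·30 + 163·220 = 174
a_7 = 212·174 + 24·137 + 129·43 + 163·30 = 181
a_8 = 212·181 + 24·174 + 129·137 + 163·43 = 158
a_9 = 212·158 + 24·181 + 129·174 + 163·137 = 185
Continuing the recurrence:
  a_10 = 3;  a_11 = 177;  a_12 = 175;  a_13 = 210;  a_14 = 106;  a_15 = 90
  a_16 = 183;  a_17 = 28;  a_18 = 48;  a_19 = 229;  a_20 = 197;  a_21 = 160
  a_22 = 237;  a_23 = 88;  a_24 = 39;  a_25 = 217;  a_26 = 155;  a_27 = 99
  a_28 = 178;  a_29 = 246;  a_30 = 252;  a_31 = 123;  a_32 = 200;  a_33 = 198
  a_34 = 39;  a_35 = 245;  a_36 = 170;  a_37 = 121;  a_38 = 110;  a_39 = 25
  a_40 = 59;  a_41 = 173;  a_42 = 111;  a_43 = 202;  a_44 = 110;  a_45 = 30
  a_46 = 159;  a_47 = 136;  a_48 = 176;  a_49 = 185;  a_50 = 121;  a_51 = 212
  a_52 = 49;  a_53 = 56;  a_54 = 215;  a_55 = 249;  a_56 = 199;  a_57 = 35
  a_58 = 2;  a_59 = 194;  a_60 = 48;  a_61 = 59;  a_62 = 100;  a_63 = 14
  a_64 = 67;  a_65 = 193;  a_66 = 214;  a_67 = 253;  a_68 = 126;  a_69 = 201
  a_70 = 3;  a_71 = 233;  a_72 = 191;  a_73 = 130;  a_74 = 226;  a_75 = 242
  a_76 = 183;  a_77 = 228;  a_78 = 208;  a_79 = 237;  a_80 = 45;  a_81 = 120
  a_82 = 117;  a_83 = 184;  a_84 = 119;  a_85 = 41;  a_86 = 83;  a_87 = 179
  a_88 = 114;  a_89 = 30;  a_90 = 148;  a_91 = 203;  a_92 = 176;  a_93 = 118
  a_94 = 191;  a_95 = 45;  a_96 = 178;  a_97 = 1;  a_98 = 206;  a_99 = 9
  a_100 = 155;  a_101 = 165;  a_102 = 223;  a_103 = 250;  a_104 = 198;  a_105 = 214
  a_106 = 191;  a_107 = 48;  a_108 = 144;  a_109 = 65;  a_110 = 33;  a_111 = 140
  a_112 = 121;  a_113 = 88;  a_114 = 199;  a_115 = 41;  a_116 = 255;  a_117 = 83
  a_118 = 2;  a_119 = 10;  a_120 = 168;  a_121 = 235;  a_122 = 172;  a_123 = 126
  a_124 = 219;  a_125 = 121;  a_126 = 190;  a_127 = 69;  a_128 = 94;  a_129 = 25
  a_130 = 67;  a_131 = 33;  a_132 = 15;  a_133 = 50;  a_134 = 26;  a_135 = 202
  a_136 = 119;  a_137 = 108;  a_138 = 240;  a_139 = 117;  a_140 = 149;  a_141 = 16
  a_142 = 253;  a_143 = 152;  a_144 = 135;  a_145 = 185;  a_146 = 139;  a_147 = 67
  a_148 = 178;  a_149 = 134;  a_150 = 236;  a_151 = 91;  a_152 = 88;  a_153 = 166
  a_154 = 215;  a_155 = 229;  a_156 = 122;  a_157 = 137;  a_158 = 46;  a_159 = 57
  a_160 = 59;  a_161 = 157;  a_162 = 143;  a_163 = 42;  a_164 = 222;  a_165 = 206
  a_166 = 159;  a_167 = 152;  a_168 = 240;  a_169 = 73;  a_170 = 201;  a_171 = 4
  a_172 = 193;  a_173 = 248;  a_174 = 119;  a_175 = 153;  a_176 = 183;  a_177 = 195
  a_178 = 130;  a_179 = 146;  a_180 = 224;  a_181 = 219;  a_182 = 180;  a_183 = 110
  a_184 = 243;  a_185 = 177;  a_186 = 102;  a_187 = 141;  a_188 = 62;  a_189 = 169
  a_190 = 195;  a_191 = 89;  a_192 = 159;  a_193 = 226;  a_194 = 18;  a_195 = 226
  a_196 = 247;  a_197 = 180;  a_198 = 144;  a_199 = 125;  a_200 = 253;  a_201 = 104
  a_202 = 133;  a_203 = 248;  a_204 = 87;  a_205 = 137;  a_206 = 67;  a_207 = 19
  a_208 = 114;  a_209 = 46;  a_210 = 4;  a_211 = 43;  a_212 = 192;  a_213 = 86
  a_214 = 111;  a_215 = 29;  a_216 = 2;  a_217 = 17;  a_218 = 142;  a_219 = 169
  a_220 = 27;  a_221 = 149;  a_222 = 127;  a_223 = 90;  a_224 = 182;  a_225 = 6
  a_226 = 63;  a_227 = 192;  a_228 = 208;  a_229 = 209
a_230 = 212·209 + 24·208 + 129·192 + 163·63 = 113
a_231 = 212·113 + 24·209 + 129·208 + 163·192 = 60

60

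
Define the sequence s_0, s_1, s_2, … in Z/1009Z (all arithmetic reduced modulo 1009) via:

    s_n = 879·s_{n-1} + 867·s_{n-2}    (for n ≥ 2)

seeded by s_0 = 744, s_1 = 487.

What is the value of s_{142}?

334

s_2 = 879·487 + 867·744 = 554
s_3 = 879·554 + 867·487 = 86
s_4 = 879·86 + 867·554 = 962
s_5 = 879·962 + 867·86 = 961
s_6 = 879·961 + 867·962 = 806
s_7 = 879·806 + 867·961 = 918
s_8 = 879·918 + 867·806 = 296
s_9 = 879·296 + 867·918 = 676
s_10 = 879·676 + 867·296 = 249
s_11 = 879·249 + 867·676 = 790
s_12 = 879·790 + 867·249 = 175
s_13 = 879·175 + 867·790 = 276
s_14 = 879·276 + 867·175 = 819
s_15 = 879·819 + 867·276 = 643
s_16 = 879·643 + 867·819 = 903
s_17 = 879·903 + 867·643 = 167
s_18 = 879·167 + 867·903 = 405
s_19 = 879·405 + 867·167 = 320
s_20 = 879·320 + 867·405 = 781
s_21 = 879·781 + 867·320 = 344
s_22 = 879·344 + 867·781 = 773
s_23 = 879·773 + 867·344 = 1003
s_24 = 879·1003 + 867·773 = 995
s_25 = 879·995 + 867·1003 = 654
s_26 = 879·654 + 867·995 = 715
s_27 = 879·715 + 867·654 = 847
s_28 = 879·847 + 867·715 = 250
s_29 = 879·250 + 867·847 = 594
s_30 = 879·594 + 867·250 = 288
s_31 = 879·288 + 867·594 = 301
s_32 = 879·301 + 867·288 = 694
s_33 = 879·694 + 867·301 = 226
s_34 = 879·226 + 867·694 = 215
s_35 = 879·215 + 867·226 = 498
s_36 = 879·498 + 867·215 = 585
s_37 = 879·585 + 867·498 = 548
s_38 = 879·548 + 867·585 = 67
s_39 = 879·67 + 867·548 = 248
s_40 = 879·248 + 867·67 = 624
s_41 = 879·624 + 867·248 = 708
s_42 = 879·708 + 867·624 = 972
s_43 = 879·972 + 867·708 = 129
s_44 = 879·129 + 867·972 = 592
s_45 = 879·592 + 867·129 = 577
s_46 = 879·577 + 867·592 = 348
s_47 = 879·348 + 867·577 = 969
s_48 = 879·969 + 867·348 = 180
s_49 = 879·180 + 867·969 = 442
s_50 = 879·442 + 867·180 = 727
s_51 = 879·727 + 867·442 = 130
s_52 = 879·130 + 867·727 = 946
s_53 = 879·946 + 867·130 = 829
s_54 = 879·829 + 867·946 = 58
s_55 = 879·58 + 867·829 = 867
s_56 = 879·867 + 867·58 = 134
s_57 = 879·134 + 867·867 = 726
s_58 = 879·726 + 867·134 = 609
s_59 = 879·609 + 867·726 = 367
s_60 = 879·367 + 867·609 = 9
s_61 = 879·9 + 867·367 = 193
s_62 = 879·193 + 867·9 = 875
s_63 = 879·875 + 867·193 = 104
s_64 = 879·104 + 867·875 = 463
s_65 = 879·463 + 867·104 = 717
s_66 = 879·717 + 867·463 = 466
s_67 = 879·466 + 867·717 = 55
s_68 = 879·55 + 867·466 = 335
s_69 = 879·335 + 867·55 = 99
s_70 = 879·99 + 867·335 = 100
s_71 = 879·100 + 867·99 = 185
s_72 = 879·185 + 867·100 = 92
s_73 = 879·92 + 867·185 = 112
s_74 = 879·112 + 867·92 = 628
s_75 = 879·628 + 867·112 = 329
s_76 = 879·329 + 867·628 = 233
s_77 = 879·233 + 867·329 = 685
s_78 = 879·685 + 867·233 = 962
s_79 = 879·962 + 867·685 = 659
s_80 = 879·659 + 867·962 = 715
s_81 = 879·715 + 867·659 = 137
s_82 = 879·137 + 867·715 = 731
s_83 = 879·731 + 867·137 = 542
s_84 = 879·542 + 867·731 = 295
s_85 = 879·295 + 867·542 = 721
s_86 = 879·721 + 867·295 = 595
s_87 = 879·595 + 867·721 = 879
s_88 = 879·879 + 867·595 = 13
s_89 = 879·13 + 867·879 = 626
s_90 = 879·626 + 867·13 = 521
s_91 = 879·521 + 867·626 = 782
s_92 = 879·782 + 867·521 = 933
s_93 = 879·933 + 867·782 = 745
s_94 = 879·745 + 867·933 = 716
s_95 = 879·716 + 867·745 = 912
s_96 = 879·912 + 867·716 = 739
s_97 = 879·739 + 867·912 = 442
s_98 = 879·442 + 867·739 = 51
s_99 = 879·51 + 867·442 = 227
s_100 = 879·227 + 867·51 = 581
s_101 = 879·581 + 867·227 = 199
s_102 = 879·199 + 867·581 = 600
s_103 = 879·600 + 867·199 = 696
s_104 = 879·696 + 867·600 = 895
s_105 = 879·895 + 867·696 = 744
s_106 = 879·744 + 867·895 = 188
s_107 = 879·188 + 867·744 = 73
s_108 = 879·73 + 867·188 = 138
s_109 = 879·138 + 867·73 = 955
s_110 = 879·955 + 867·138 = 541
s_111 = 879·541 + 867·955 = 905
s_112 = 879·905 + 867·541 = 265
s_113 = 879·265 + 867·905 = 498
s_114 = 879·498 + 867·265 = 548
s_115 = 879·548 + 867·498 = 313
s_116 = 879·313 + 867·548 = 556
s_117 = 879·556 + 867·313 = 318
s_118 = 879·318 + 867·556 = 788
s_119 = 879·788 + 867·318 = 727
s_120 = 879·727 + 867·788 = 439
s_121 = 879·439 + 867·727 = 127
s_122 = 879·127 + 867·439 = 863
s_123 = 879·863 + 867·127 = 946
s_124 = 879·946 + 867·863 = 670
s_125 = 879·670 + 867·946 = 548
s_126 = 879·548 + 867·670 = 105
s_127 = 879·105 + 867·548 = 353
s_128 = 879·353 + 867·105 = 749
s_129 = 879·749 + 867·353 = 827
s_130 = 879·827 + 867·749 = 40
s_131 = 879·40 + 867·827 = 464
s_132 = 879·464 + 867·40 = 594
s_133 = 879·594 + 867·464 = 170
s_134 = 879·170 + 867·594 = 506
s_135 = 879·506 + 867·170 = 890
s_136 = 879·890 + 867·506 = 122
s_137 = 879·122 + 867·890 = 29
s_138 = 879·29 + 867·122 = 95
s_139 = 879·95 + 867·29 = 685
s_140 = 879·685 + 867·95 = 378
s_141 = 879·378 + 867·685 = 904
s_142 = 879·904 + 867·378 = 334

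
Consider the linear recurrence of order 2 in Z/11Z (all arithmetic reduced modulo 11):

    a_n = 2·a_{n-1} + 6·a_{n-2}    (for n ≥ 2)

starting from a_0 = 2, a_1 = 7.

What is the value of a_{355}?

a_2 = 2·7 + 6·2 = 4
a_3 = 2·4 + 6·7 = 6
a_4 = 2·6 + 6·4 = 3
a_5 = 2·3 + 6·6 = 9
a_6 = 2·9 + 6·3 = 3
a_7 = 2·3 + 6·9 = 5
a_8 = 2·5 + 6·3 = 6
a_9 = 2·6 + 6·5 = 9
a_10 = 2·9 + 6·6 = 10
a_11 = 2·10 + 6·9 = 8
a_12 = 2·8 + 6·10 = 10
a_13 = 2·10 + 6·8 = 2
a_14 = 2·2 + 6·10 = 9
a_15 = 2·9 + 6·2 = 8
a_16 = 2·8 + 6·9 = 4
a_17 = 2·4 + 6·8 = 1
a_18 = 2·1 + 6·4 = 4
a_19 = 2·4 + 6·1 = 3
a_20 = 2·3 + 6·4 = 8
a_21 = 2·8 + 6·3 = 1
a_22 = 2·1 + 6·8 = 6
a_23 = 2·6 + 6·1 = 7
a_24 = 2·7 + 6·6 = 6
a_25 = 2·6 + 6·7 = 10
a_26 = 2·10 + 6·6 = 1
a_27 = 2·1 + 6·10 = 7
a_28 = 2·7 + 6·1 = 9
a_29 = 2·9 + 6·7 = 5
a_30 = 2·5 + 6·9 = 9
a_31 = 2·9 + 6·5 = 4
a_32 = 2·4 + 6·9 = 7
a_33 = 2·7 + 6·4 = 5
a_34 = 2·5 + 6·7 = 8
a_35 = 2·8 + 6·5 = 2
a_36 = 2·2 + 6·8 = 8
a_37 = 2·8 + 6·2 = 6
a_38 = 2·6 + 6·8 = 5
a_39 = 2·5 + 6·6 = 2
a_40 = 2·2 + 6·5 = 1
a_41 = 2·1 + 6·2 = 3
a_42 = 2·3 + 6·1 = 1
a_43 = 2·1 + 6·3 = 9
a_44 = 2·9 + 6·1 = 2
a_45 = 2·2 + 6·9 = 3
a_46 = 2·3 + 6·2 = 7
a_47 = 2·7 + 6·3 = 10
a_48 = 2·10 + 6·7 = 7
a_49 = 2·7 + 6·10 = 8
a_50 = 2·8 + 6·7 = 3
a_51 = 2·3 + 6·8 = 10
a_52 = 2·10 + 6·3 = 5
a_53 = 2·5 + 6·10 = 4
a_54 = 2·4 + 6·5 = 5
a_55 = 2·5 + 6·4 = 1
a_56 = 2·1 + 6·5 = 10
a_57 = 2·10 + 6·1 = 4
a_58 = 2·4 + 6·10 = 2
a_59 = 2·2 + 6·4 = 6
a_60 = 2·6 + 6·2 = 2
a_61 = 2·2 + 6·6 = 7
(a_60, a_61) = (2, 7) = (a_0, a_1), so the sequence has period 60.
355 ≡ 55 (mod 60), hence a_355 = a_55 = 1.

1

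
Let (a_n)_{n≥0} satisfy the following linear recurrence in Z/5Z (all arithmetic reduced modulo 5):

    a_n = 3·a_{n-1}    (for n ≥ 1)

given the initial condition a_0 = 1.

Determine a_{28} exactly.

a_1 = 3·1 = 3
a_2 = 3·3 = 4
a_3 = 3·4 = 2
a_4 = 3·2 = 1
(a_4) = (1) = (a_0), so the sequence has period 4.
28 ≡ 0 (mod 4), hence a_28 = a_0 = 1.

1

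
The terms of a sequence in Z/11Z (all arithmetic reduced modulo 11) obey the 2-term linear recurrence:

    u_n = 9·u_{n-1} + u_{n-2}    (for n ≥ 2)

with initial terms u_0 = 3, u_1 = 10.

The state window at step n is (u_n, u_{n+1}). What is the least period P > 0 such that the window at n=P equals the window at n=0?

n=0: window = (3, 10)
n=1: window = (10, 5)
n=2: window = (5, 0)
n=3: window = (0, 5)
n=4: window = (5, 1)
n=5: window = (1, 3)
n=6: window = (3, 6)
n=7: window = (6, 2)
n=8: window = (2, 2)
n=9: window = (2, 9)
n=10: window = (9, 6)
n=11: window = (6, 8)
n=12: window = (8, 1)
n=13: window = (1, 6)
n=14: window = (6, 0)
n=15: window = (0, 6)
n=16: window = (6, 10)
n=17: window = (10, 8)
n=18: window = (8, 5)
n=19: window = (5, 9)
n=20: window = (9, 9)
n=21: window = (9, 2)
n=22: window = (2, 5)
n=23: window = (5, 3)
n=24: window = (3, 10)
window at n=24 equals window at n=0 → period = 24

24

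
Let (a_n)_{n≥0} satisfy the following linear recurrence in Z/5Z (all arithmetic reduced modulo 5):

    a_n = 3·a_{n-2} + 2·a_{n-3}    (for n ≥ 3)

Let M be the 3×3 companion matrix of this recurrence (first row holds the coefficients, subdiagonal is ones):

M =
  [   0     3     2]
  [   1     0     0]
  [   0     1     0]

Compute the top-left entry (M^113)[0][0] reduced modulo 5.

(M^113)[0][0] is the top entry after applying M 113 times to the unit state (1, 0, 0). Equivalently it is h_{115} for the auxiliary sequence (h_n) obeying the same recurrence with h_2 = 1 and h_i = 0 for 0 ≤ i < 2:
h_3 = 0·1 + 3·0 + 2·0 = 0
h_4 = 0·0 + 3·1 + 2·0 = 3
h_5 = 0·3 + 3·0 + 2·1 = 2
h_6 = 0·2 + 3·3 + 2·0 = 4
h_7 = 0·4 + 3·2 + 2·3 = 2
h_8 = 0·2 + 3·4 + 2·2 = 1
h_9 = 0·1 + 3·2 + 2·4 = 4
h_10 = 0·4 + 3·1 + 2·2 = 2
h_11 = 0·2 + 3·4 + 2·1 = 4
h_12 = 0·4 + 3·2 + 2·4 = 4
h_13 = 0·4 + 3·4 + 2·2 = 1
h_14 = 0·1 + 3·4 + 2·4 = 0
h_15 = 0·0 + 3·1 + 2·4 = 1
h_16 = 0·1 + 3·0 + 2·1 = 2
h_17 = 0·2 + 3·1 + 2·0 = 3
h_18 = 0·3 + 3·2 + 2·1 = 3
h_19 = 0·3 + 3·3 + 2·2 = 3
h_20 = 0·3 + 3·3 + 2·3 = 0
h_21 = 0·0 + 3·3 + 2·3 = 0
h_22 = 0·0 + 3·0 + 2·3 = 1
(h_20, h_21, h_22) = (0, 0, 1) = (h_0, h_1, h_2), so the sequence has period 20.
115 ≡ 15 (mod 20), hence h_115 = h_15 = 1.

1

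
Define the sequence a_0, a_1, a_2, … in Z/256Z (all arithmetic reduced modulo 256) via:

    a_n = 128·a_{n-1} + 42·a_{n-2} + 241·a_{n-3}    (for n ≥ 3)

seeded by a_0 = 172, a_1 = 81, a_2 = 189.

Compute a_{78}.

52

a_3 = 128·189 + 42·81 + 241·172 = 182
a_4 = 128·182 + 42·189 + 241·81 = 67
a_5 = 128·67 + 42·182 + 241·189 = 73
a_6 = 128·73 + 42·67 + 241·182 = 212
a_7 = 128·212 + 42·73 + 241·67 = 13
a_8 = 128·13 + 42·212 + 241·73 = 1
a_9 = 128·1 + 42·13 + 241·212 = 54
a_10 = 128·54 + 42·1 + 241·13 = 103
a_11 = 128·103 + 42·54 + 241·1 = 77
a_12 = 128·77 + 42·103 + 241·54 = 60
a_13 = 128·60 + 42·77 + 241·103 = 153
a_14 = 128·153 + 42·60 + 241·77 = 213
a_15 = 128·213 + 42·153 + 241·60 = 22
a_16 = 128·22 + 42·213 + 241·153 = 251
a_17 = 128·251 + 42·22 + 241·213 = 161
a_18 = 128·161 + 42·251 + 241·22 = 100
a_19 = 128·100 + 42·161 + 241·251 = 181
a_20 = 128·181 + 42·100 + 241·161 = 121
a_21 = 128·121 + 42·181 + 241·100 = 86
a_22 = 128·86 + 42·121 + 241·181 = 63
a_23 = 128·63 + 42·86 + 241·121 = 133
a_24 = 128·133 + 42·63 + 241·86 = 204
a_25 = 128·204 + 42·133 + 241·63 = 33
a_26 = 128·33 + 42·204 + 241·133 = 45
a_27 = 128·45 + 42·33 + 241·204 = 246
a_28 = 128·246 + 42·45 + 241·33 = 115
a_29 = 128·115 + 42·246 + 241·45 = 57
a_30 = 128·57 + 42·115 + 241·246 = 244
a_31 = 128·244 + 42·57 + 241·115 = 157
a_32 = 128·157 + 42·244 + 241·57 = 49
a_33 = 128·49 + 42·157 + 241·244 = 246
a_34 = 128·246 + 42·49 + 241·157 = 215
a_35 = 128·215 + 42·246 + 241·49 = 253
a_36 = 128·253 + 42·215 + 241·246 = 92
a_37 = 128·92 + 42·253 + 241·215 = 233
a_38 = 128·233 + 42·92 + 241·253 = 197
a_39 = 128·197 + 42·233 + 241·92 = 86
a_40 = 128·86 + 42·197 + 241·233 = 171
a_41 = 128·171 + 42·86 + 241·197 = 17
a_42 = 128·17 + 42·171 + 241·86 = 132
a_43 = 128·132 + 42·17 + 241·171 = 197
a_44 = 128·197 + 42·132 + 241·17 = 41
a_45 = 128·41 + 42·197 + 241·132 = 22
a_46 = 128·22 + 42·41 + 241·197 = 47
a_47 = 128·47 + 42·22 + 241·41 = 181
a_48 = 128·181 + 42·47 + 241·22 = 236
a_49 = 128·236 + 42·181 + 241·47 = 241
a_50 = 128·241 + 42·236 + 241·181 = 157
a_51 = 128·157 + 42·241 + 241·236 = 54
a_52 = 128·54 + 42·157 + 241·241 = 163
a_53 = 128·163 + 42·54 + 241·157 = 41
a_54 = 128·41 + 42·163 + 241·54 = 20
a_55 = 128·20 + 42·41 + 241·163 = 45
a_56 = 128·45 + 42·20 + 241·41 = 97
a_57 = 128·97 + 42·45 + 241·20 = 182
a_58 = 128·182 + 42·97 + 241·45 = 71
a_59 = 128·71 + 42·182 + 241·97 = 173
a_60 = 128·173 + 42·71 + 241·182 = 124
a_61 = 128·124 + 42·173 + 241·71 = 57
a_62 = 128·57 + 42·124 + 241·173 = 181
a_63 = 128·181 + 42·57 + 241·124 = 150
a_64 = 128·150 + 42·181 + 241·57 = 91
a_65 = 128·91 + 42·150 + 241·181 = 129
a_66 = 128·129 + 42·91 + 241·150 = 164
a_67 = 128·164 + 42·129 + 241·91 = 213
a_68 = 128·213 + 42·164 + 241·129 = 217
a_69 = 128·217 + 42·213 + 241·164 = 214
a_70 = 128·214 + 42·217 + 241·213 = 31
a_71 = 128·31 + 42·214 + 241·217 = 229
a_72 = 128·229 + 42·31 + 241·214 = 12
a_73 = 128·12 + 42·229 + 241·31 = 193
a_74 = 128·193 + 42·12 + 241·229 = 13
a_75 = 128·13 + 42·193 + 241·12 = 118
a_76 = 128·118 + 42·13 + 241·193 = 211
a_77 = 128·211 + 42·118 + 241·13 = 25
a_78 = 128·25 + 42·211 + 241·118 = 52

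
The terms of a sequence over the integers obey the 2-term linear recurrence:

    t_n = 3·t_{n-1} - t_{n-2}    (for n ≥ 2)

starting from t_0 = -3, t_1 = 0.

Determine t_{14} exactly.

364179

t_2 = 3·0 + -1·-3 = 3
t_3 = 3·3 + -1·0 = 9
t_4 = 3·9 + -1·3 = 24
t_5 = 3·24 + -1·9 = 63
t_6 = 3·63 + -1·24 = 165
t_7 = 3·165 + -1·63 = 432
t_8 = 3·432 + -1·165 = 1131
t_9 = 3·1131 + -1·432 = 2961
t_10 = 3·2961 + -1·1131 = 7752
t_11 = 3·7752 + -1·2961 = 20295
t_12 = 3·20295 + -1·7752 = 53133
t_13 = 3·53133 + -1·20295 = 139104
t_14 = 3·139104 + -1·53133 = 364179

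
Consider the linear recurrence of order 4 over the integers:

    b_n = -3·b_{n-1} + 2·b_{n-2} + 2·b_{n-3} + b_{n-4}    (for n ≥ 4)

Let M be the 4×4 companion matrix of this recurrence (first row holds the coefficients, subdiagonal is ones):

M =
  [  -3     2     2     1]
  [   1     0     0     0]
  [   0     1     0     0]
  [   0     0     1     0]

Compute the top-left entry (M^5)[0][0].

-439

(M^5)[0][0] is the top entry after applying M 5 times to the unit state (1, 0, 0, 0). Equivalently it is h_{8} for the auxiliary sequence (h_n) obeying the same recurrence with h_3 = 1 and h_i = 0 for 0 ≤ i < 3:
h_4 = -3·1 + 2·0 + 2·0 + 1·0 = -3
h_5 = -3·-3 + 2·1 + 2·0 + 1·0 = 11
h_6 = -3·11 + 2·-3 + 2·1 + 1·0 = -37
h_7 = -3·-37 + 2·11 + 2·-3 + 1·1 = 128
h_8 = -3·128 + 2·-37 + 2·11 + 1·-3 = -439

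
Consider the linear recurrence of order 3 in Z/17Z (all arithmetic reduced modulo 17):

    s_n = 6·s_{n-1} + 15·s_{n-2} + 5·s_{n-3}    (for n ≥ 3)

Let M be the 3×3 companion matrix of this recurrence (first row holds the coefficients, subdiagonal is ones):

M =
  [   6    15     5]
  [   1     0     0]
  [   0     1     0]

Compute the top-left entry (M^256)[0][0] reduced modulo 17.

(M^256)[0][0] is the top entry after applying M 256 times to the unit state (1, 0, 0). Equivalently it is h_{258} for the auxiliary sequence (h_n) obeying the same recurrence with h_2 = 1 and h_i = 0 for 0 ≤ i < 2:
h_3 = 6·1 + 15·0 + 5·0 = 6
h_4 = 6·6 + 15·1 + 5·0 = 0
h_5 = 6·0 + 15·6 + 5·1 = 10
h_6 = 6·10 + 15·0 + 5·6 = 5
h_7 = 6·5 + 15·10 + 5·0 = 10
h_8 = 6·10 + 15·5 + 5·10 = 15
h_9 = 6·15 + 15·10 + 5·5 = 10
h_10 = 6·10 + 15·15 + 5·10 = 12
h_11 = 6·12 + 15·10 + 5·15 = 8
h_12 = 6·8 + 15·12 + 5·10 = 6
h_13 = 6·6 + 15·8 + 5·12 = 12
h_14 = 6·12 + 15·6 + 5·8 = 15
h_15 = 6·15 + 15·12 + 5·6 = 11
h_16 = 6·11 + 15·15 + 5·12 = 11
h_17 = 6·11 + 15·11 + 5·15 = 0
h_18 = 6·0 + 15·11 + 5·11 = 16
h_19 = 6·16 + 15·0 + 5·11 = 15
h_20 = 6·15 + 15·16 + 5·0 = 7
h_21 = 6·7 + 15·15 + 5·16 = 7
h_22 = 6·7 + 15·7 + 5·15 = 1
h_23 = 6·1 + 15·7 + 5·7 = 10
h_24 = 6·10 + 15·1 + 5·7 = 8
h_25 = 6·8 + 15·10 + 5·1 = 16
h_26 = 6·16 + 15·8 + 5·10 = 11
h_27 = 6·11 + 15·16 + 5·8 = 6
h_28 = 6·6 + 15·11 + 5·16 = 9
h_29 = 6·9 + 15·6 + 5·11 = 12
h_30 = 6·12 + 15·9 + 5·6 = 16
h_31 = 6·16 + 15·12 + 5·9 = 15
h_32 = 6·15 + 15·16 + 5·12 = 16
h_33 = 6·16 + 15·15 + 5·16 = 10
h_34 = 6·10 + 15·16 + 5·15 = 1
h_35 = 6·1 + 15·10 + 5·16 = 15
h_36 = 6·15 + 15·1 + 5·10 = 2
h_37 = 6·2 + 15·15 + 5·1 = 4
h_38 = 6·4 + 15·2 + 5·15 = 10
h_39 = 6·10 + 15·4 + 5·2 = 11
h_40 = 6·11 + 15·10 + 5·4 = 15
h_41 = 6·15 + 15·11 + 5·10 = 16
h_42 = 6·16 + 15·15 + 5·11 = 2
h_43 = 6·2 + 15·16 + 5·15 = 4
h_44 = 6·4 + 15·2 + 5·16 = 15
h_45 = 6·15 + 15·4 + 5·2 = 7
h_46 = 6·7 + 15·15 + 5·4 = 15
h_47 = 6·15 + 15·7 + 5·15 = 15
h_48 = 6·15 + 15·15 + 5·7 = 10
h_49 = 6·10 + 15·15 + 5·15 = 3
h_50 = 6·3 + 15·10 + 5·15 = 5
h_51 = 6·5 + 15·3 + 5·10 = 6
h_52 = 6·6 + 15·5 + 5·3 = 7
h_53 = 6·7 + 15·6 + 5·5 = 4
h_54 = 6·4 + 15·7 + 5·6 = 6
h_55 = 6·6 + 15·4 + 5·7 = 12
h_56 = 6·12 + 15·6 + 5·4 = 12
h_57 = 6·12 + 15·12 + 5·6 = 10
h_58 = 6·10 + 15·12 + 5·12 = 11
h_59 = 6·11 + 15·10 + 5·12 = 4
h_60 = 6·4 + 15·11 + 5·10 = 1
h_61 = 6·1 + 15·4 + 5·11 = 2
h_62 = 6·2 + 15·1 + 5·4 = 13
h_63 = 6·13 + 15·2 + 5·1 = 11
h_64 = 6·11 + 15·13 + 5·2 = 16
h_65 = 6·16 + 15·11 + 5·13 = 3
h_66 = 6·3 + 15·16 + 5·11 = 7
h_67 = 6·7 + 15·3 + 5·16 = 14
h_68 = 6·14 + 15·7 + 5·3 = 0
h_69 = 6·0 + 15·14 + 5·7 = 7
h_70 = 6·7 + 15·0 + 5·14 = 10
h_71 = 6·10 + 15·7 + 5·0 = 12
h_72 = 6·12 + 15·10 + 5·7 = 2
h_73 = 6·2 + 15·12 + 5·10 = 4
h_74 = 6·4 + 15·2 + 5·12 = 12
h_75 = 6·12 + 15·4 + 5·2 = 6
h_76 = 6·6 + 15·12 + 5·4 = 15
h_77 = 6·15 + 15·6 + 5·12 = 2
h_78 = 6·2 + 15·15 + 5·6 = 12
h_79 = 6·12 + 15·2 + 5·15 = 7
h_80 = 6·7 + 15·12 + 5·2 = 11
h_81 = 6·11 + 15·7 + 5·12 = 10
h_82 = 6·10 + 15·11 + 5·7 = 5
h_83 = 6·5 + 15·10 + 5·11 = 14
h_84 = 6·14 + 15·5 + 5·10 = 5
h_85 = 6·5 + 15·14 + 5·5 = 10
h_86 = 6·10 + 15·5 + 5·14 = 1
h_87 = 6·1 + 15·10 + 5·5 = 11
h_88 = 6·11 + 15·1 + 5·10 = 12
h_89 = 6·12 + 15·11 + 5·1 = 4
h_90 = 6·4 + 15·12 + 5·11 = 4
h_91 = 6·4 + 15·4 + 5·12 = 8
h_92 = 6·8 + 15·4 + 5·4 = 9
h_93 = 6·9 + 15·8 + 5·4 = 7
h_94 = 6·7 + 15·9 + 5·8 = 13
h_95 = 6·13 + 15·7 + 5·9 = 7
h_96 = 6·7 + 15·13 + 5·7 = 0
h_97 = 6·0 + 15·7 + 5·13 = 0
h_98 = 6·0 + 15·0 + 5·7 = 1
(h_96, h_97, h_98) = (0, 0, 1) = (h_0, h_1, h_2), so the sequence has period 96.
258 ≡ 66 (mod 96), hence h_258 = h_66 = 7.

7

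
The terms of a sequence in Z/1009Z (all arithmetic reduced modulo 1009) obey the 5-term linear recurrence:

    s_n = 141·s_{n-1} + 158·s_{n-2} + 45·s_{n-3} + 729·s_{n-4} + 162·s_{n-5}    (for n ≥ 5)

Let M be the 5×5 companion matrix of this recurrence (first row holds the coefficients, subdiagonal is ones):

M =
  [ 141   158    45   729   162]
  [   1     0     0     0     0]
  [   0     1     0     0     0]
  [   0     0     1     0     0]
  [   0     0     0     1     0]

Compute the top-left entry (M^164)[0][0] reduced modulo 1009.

271

(M^164)[0][0] is the top entry after applying M 164 times to the unit state (1, 0, 0, 0, 0). Equivalently it is h_{168} for the auxiliary sequence (h_n) obeying the same recurrence with h_4 = 1 and h_i = 0 for 0 ≤ i < 4:
h_5 = 141·1 + 158·0 + 45·0 + 729·0 + 162·0 = 141
h_6 = 141·141 + 158·1 + 45·0 + 729·0 + 162·0 = 868
h_7 = 141·868 + 158·141 + 45·1 + 729·0 + 162·0 = 424
h_8 = 141·424 + 158·868 + 45·141 + 729·1 + 162·0 = 184
h_9 = 141·184 + 158·424 + 45·868 + 729·141 + 162·1 = 859
h_10 = 141·859 + 158·184 + 45·424 + 729·868 + 162·141 = 532
Continuing the recurrence:
  h_11 = 768;  h_12 = 962;  h_13 = 593;  h_14 = 45;  h_15 = 347;  h_16 = 336
  h_17 = 194;  h_18 = 930;  h_19 = 258;  h_20 = 814;  h_21 = 745;  h_22 = 151
  h_23 = 792;  h_24 = 84;  h_25 = 449;  h_26 = 939;  h_27 = 742;  h_28 = 607
  h_29 = 787;  h_30 = 640;  h_31 = 603;  h_32 = 272;  h_33 = 40;  h_34 = 838
  h_35 = 928;  h_36 = 22;  h_37 = 338;  h_38 = 949;  h_39 = 552;  h_40 = 713
  h_41 = 136;  h_42 = 192;  h_43 = 112;  h_44 = 554;  h_45 = 256;  h_46 = 76
  h_47 = 163;  h_48 = 345;  h_49 = 32;  h_50 = 784;  h_51 = 933;  h_52 = 6
  h_53 = 418;  h_54 = 543;  h_55 = 573;  h_56 = 884;  h_57 = 447;  h_58 = 882
  h_59 = 854;  h_60 = 75;  h_61 = 436;  h_62 = 777;  h_63 = 828;  h_64 = 125
  h_65 = 836;  h_66 = 715;  h_67 = 383;  h_68 = 20;  h_69 = 741;  h_70 = 577
  h_71 = 71;  h_72 = 267;  h_73 = 751;  h_74 = 782;  h_75 = 730;  h_76 = 268
  h_77 = 103;  h_78 = 491;  h_79 = 678;  h_80 = 60;  h_81 = 905;  h_82 = 387
  h_83 = 158;  h_84 = 250;  h_85 = 434;  h_86 = 758;  h_87 = 327;  h_88 = 746
  h_89 = 970;  h_90 = 287;  h_91 = 229;  h_92 = 694;  h_93 = 239;  h_94 = 384
  h_95 = 574;  h_96 = 184;  h_97 = 831;  h_98 = 353;  h_99 = 29;  h_100 = 493
  h_101 = 116;  h_102 = 167;  h_103 = 118;  h_104 = 667;  h_105 = 98;  h_106 = 691
  h_107 = 729;  h_108 = 301;  h_109 = 938;  h_110 = 711;  h_111 = 310;  h_112 = 6
  h_113 = 122;  h_114 = 111;  h_115 = 12;  h_116 = 612;  h_117 = 464;  h_118 = 1003
  h_119 = 611;  h_120 = 234;  h_121 = 613;  h_122 = 723;  h_123 = 951;  h_124 = 618
  h_125 = 993;  h_126 = 743;  h_127 = 62;  h_128 = 493;  h_129 = 405;  h_130 = 814
  h_131 = 246;  h_132 = 50;  h_133 = 582;  h_134 = 271;  h_135 = 668;  h_136 = 365
  h_137 = 218;  h_138 = 657;  h_139 = 368;  h_140 = 999;  h_141 = 642;  h_142 = 245
  h_143 = 692;  h_144 = 563;  h_145 = 202;  h_146 = 342;  h_147 = 844;  h_148 = 379
  h_149 = 721;  h_150 = 272;  h_151 = 517;  h_152 = 333;  h_153 = 397;  h_154 = 968
  h_155 = 495;  h_156 = 57;  h_157 = 954;  h_158 = 438;  h_159 = 192;  h_160 = 627
  h_161 = 638;  h_162 = 529;  h_163 = 842;  h_164 = 793;  h_165 = 887;  h_166 = 318
h_167 = 141·318 + 158·887 + 45·793 + 729·842 + 162·529 = 986
h_168 = 141·986 + 158·318 + 45·887 + 729·793 + 162·842 = 271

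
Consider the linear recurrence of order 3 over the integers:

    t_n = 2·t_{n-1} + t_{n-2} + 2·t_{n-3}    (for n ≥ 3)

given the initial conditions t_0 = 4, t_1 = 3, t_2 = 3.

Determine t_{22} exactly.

1840256007

t_3 = 2·3 + 1·3 + 2·4 = 17
t_4 = 2·17 + 1·3 + 2·3 = 43
t_5 = 2·43 + 1·17 + 2·3 = 109
t_6 = 2·109 + 1·43 + 2·17 = 295
t_7 = 2·295 + 1·109 + 2·43 = 785
t_8 = 2·785 + 1·295 + 2·109 = 2083
t_9 = 2·2083 + 1·785 + 2·295 = 5541
t_10 = 2·5541 + 1·2083 + 2·785 = 14735
t_11 = 2·14735 + 1·5541 + 2·2083 = 39177
t_12 = 2·39177 + 1·14735 + 2·5541 = 104171
t_13 = 2·104171 + 1·39177 + 2·14735 = 276989
t_14 = 2·276989 + 1·104171 + 2·39177 = 736503
t_15 = 2·736503 + 1·276989 + 2·104171 = 1958337
t_16 = 2·1958337 + 1·736503 + 2·276989 = 5207155
t_17 = 2·5207155 + 1·1958337 + 2·736503 = 13845653
t_18 = 2·13845653 + 1·5207155 + 2·1958337 = 36815135
t_19 = 2·36815135 + 1·13845653 + 2·5207155 = 97890233
t_20 = 2·97890233 + 1·36815135 + 2·13845653 = 260286907
t_21 = 2·260286907 + 1·97890233 + 2·36815135 = 692094317
t_22 = 2·692094317 + 1·260286907 + 2·97890233 = 1840256007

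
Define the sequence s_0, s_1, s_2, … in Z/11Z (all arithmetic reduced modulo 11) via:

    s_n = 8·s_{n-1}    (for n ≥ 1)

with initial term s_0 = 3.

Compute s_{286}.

s_1 = 8·3 = 2
s_2 = 8·2 = 5
s_3 = 8·5 = 7
s_4 = 8·7 = 1
s_5 = 8·1 = 8
s_6 = 8·8 = 9
s_7 = 8·9 = 6
s_8 = 8·6 = 4
s_9 = 8·4 = 10
s_10 = 8·10 = 3
(s_10) = (3) = (s_0), so the sequence has period 10.
286 ≡ 6 (mod 10), hence s_286 = s_6 = 9.

9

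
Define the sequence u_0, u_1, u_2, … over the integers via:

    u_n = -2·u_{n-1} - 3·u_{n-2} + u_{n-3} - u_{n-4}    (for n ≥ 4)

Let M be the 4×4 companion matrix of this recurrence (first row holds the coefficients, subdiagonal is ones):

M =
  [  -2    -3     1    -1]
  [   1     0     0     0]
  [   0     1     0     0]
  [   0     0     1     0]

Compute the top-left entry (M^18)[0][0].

(M^18)[0][0] is the top entry after applying M 18 times to the unit state (1, 0, 0, 0). Equivalently it is h_{21} for the auxiliary sequence (h_n) obeying the same recurrence with h_3 = 1 and h_i = 0 for 0 ≤ i < 3:
h_4 = -2·1 + -3·0 + 1·0 + -1·0 = -2
h_5 = -2·-2 + -3·1 + 1·0 + -1·0 = 1
h_6 = -2·1 + -3·-2 + 1·1 + -1·0 = 5
h_7 = -2·5 + -3·1 + 1·-2 + -1·1 = -16
h_8 = -2·-16 + -3·5 + 1·1 + -1·-2 = 20
h_9 = -2·20 + -3·-16 + 1·5 + -1·1 = 12
h_10 = -2·12 + -3·20 + 1·-16 + -1·5 = -105
h_11 = -2·-105 + -3·12 + 1·20 + -1·-16 = 210
h_12 = -2·210 + -3·-105 + 1·12 + -1·20 = -113
h_13 = -2·-113 + -3·210 + 1·-105 + -1·12 = -521
h_14 = -2·-521 + -3·-113 + 1·210 + -1·-105 = 1696
h_15 = -2·1696 + -3·-521 + 1·-113 + -1·210 = -2152
h_16 = -2·-2152 + -3·1696 + 1·-521 + -1·-113 = -1192
h_17 = -2·-1192 + -3·-2152 + 1·1696 + -1·-521 = 11057
h_18 = -2·11057 + -3·-1192 + 1·-2152 + -1·1696 = -22386
h_19 = -2·-22386 + -3·11057 + 1·-1192 + -1·-2152 = 12561
h_20 = -2·12561 + -3·-22386 + 1·11057 + -1·-1192 = 54285
h_21 = -2·54285 + -3·12561 + 1·-22386 + -1·11057 = -179696

-179696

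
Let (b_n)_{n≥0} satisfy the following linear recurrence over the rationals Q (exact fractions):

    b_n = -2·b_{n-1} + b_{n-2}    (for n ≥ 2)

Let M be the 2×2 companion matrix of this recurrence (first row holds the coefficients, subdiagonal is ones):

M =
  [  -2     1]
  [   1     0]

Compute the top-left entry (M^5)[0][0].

(M^5)[0][0] is the top entry after applying M 5 times to the unit state (1, 0). Equivalently it is h_{6} for the auxiliary sequence (h_n) obeying the same recurrence with h_1 = 1 and h_i = 0 for 0 ≤ i < 1:
h_2 = -2·1 + 1·0 = -2
h_3 = -2·-2 + 1·1 = 5
h_4 = -2·5 + 1·-2 = -12
h_5 = -2·-12 + 1·5 = 29
h_6 = -2·29 + 1·-12 = -70

-70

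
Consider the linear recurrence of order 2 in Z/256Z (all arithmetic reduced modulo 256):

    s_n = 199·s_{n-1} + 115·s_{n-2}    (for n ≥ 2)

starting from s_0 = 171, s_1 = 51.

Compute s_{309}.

99

s_2 = 199·51 + 115·171 = 118
s_3 = 199·118 + 115·51 = 163
s_4 = 199·163 + 115·118 = 183
s_5 = 199·183 + 115·163 = 122
s_6 = 199·122 + 115·183 = 11
s_7 = 199·11 + 115·122 = 91
Continuing the recurrence:
  s_8 = 174;  s_9 = 35;  s_10 = 95;  s_11 = 146;  s_12 = 43;  s_13 = 3
  s_14 = 166;  s_15 = 99;  s_16 = 135;  s_17 = 106;  s_18 = 11;  s_19 = 43
  s_20 = 94;  s_21 = 99;  s_22 = 47;  s_23 = 2;  s_24 = 171;  s_25 = 211
  s_26 = 214;  s_27 = 35;  s_28 = 87;  s_29 = 90;  s_30 = 11;  s_31 = 251
  s_32 = 14;  s_33 = 163;  s_34 = 255;  s_35 = 114;  s_36 = 43;  s_37 = 163
  s_38 = 6;  s_39 = 227;  s_40 = 39;  s_41 = 74;  s_42 = 11;  s_43 = 203
  s_44 = 190;  s_45 = 227;  s_46 = 207;  s_47 = 226;  s_48 = 171;  s_49 = 115
  s_50 = 54;  s_51 = 163;  s_52 = 247;  s_53 = 58;  s_54 = 11;  s_55 = 155
  s_56 = 110;  s_57 = 35;  s_58 = 159;  s_59 = 82;  s_60 = 43;  s_61 = 67
  s_62 = 102;  s_63 = 99;  s_64 = 199;  s_65 = 42;  s_66 = 11;  s_67 = 107
  s_68 = 30;  s_69 = 99;  s_70 = 111;  s_71 = 194;  s_72 = 171;  s_73 = 19
  s_74 = 150;  s_75 = 35;  s_76 = 151;  s_77 = 26;  s_78 = 11;  s_79 = 59
  s_80 = 206;  s_81 = 163;  s_82 = 63;  s_83 = 50;  s_84 = 43;  s_85 = 227
  s_86 = 198;  s_87 = 227;  s_88 = 103;  s_89 = 10;  s_90 = 11;  s_91 = 11
  s_92 = 126;  s_93 = 227;  s_94 = 15;  s_95 = 162;  s_96 = 171;  s_97 = 179
  s_98 = 246;  s_99 = 163;  s_100 = 55;  s_101 = 250;  s_102 = 11;  s_103 = 219
  s_104 = 46;  s_105 = 35;  s_106 = 223;  s_107 = 18;  s_108 = 43;  s_109 = 131
  s_110 = 38;  s_111 = 99;  s_112 = 7;  s_113 = 234;  s_114 = 11;  s_115 = 171
  s_116 = 222;  s_117 = 99;  s_118 = 175;  s_119 = 130;  s_120 = 171;  s_121 = 83
  s_122 = 86;  s_123 = 35;  s_124 = 215;  s_125 = 218;  s_126 = 11;  s_127 = 123
  s_128 = 142;  s_129 = 163;  s_130 = 127;  s_131 = 242;  s_132 = 43;  s_133 = 35
  s_134 = 134;  s_135 = 227;  s_136 = 167;  s_137 = 202;  s_138 = 11;  s_139 = 75
  s_140 = 62;  s_141 = 227;  s_142 = 79;  s_143 = 98;  s_144 = 171;  s_145 = 243
  s_146 = 182;  s_147 = 163;  s_148 = 119;  s_149 = 186;  s_150 = 11;  s_151 = 27
  s_152 = 238;  s_153 = 35;  s_154 = 31;  s_155 = 210;  s_156 = 43;  s_157 = 195
  s_158 = 230;  s_159 = 99;  s_160 = 71;  s_161 = 170;  s_162 = 11;  s_163 = 235
  s_164 = 158;  s_165 = 99;  s_166 = 239;  s_167 = 66;  s_168 = 171;  s_169 = 147
  s_170 = 22;  s_171 = 35;  s_172 = 23;  s_173 = 154;  s_174 = 11;  s_175 = 187
  s_176 = 78;  s_177 = 163;  s_178 = 191;  s_179 = 178;  s_180 = 43;  s_181 = 99
  s_182 = 70;  s_183 = 227;  s_184 = 231;  s_185 = 138;  s_186 = 11;  s_187 = 139
  s_188 = 254;  s_189 = 227;  s_190 = 143;  s_191 = 34;  s_192 = 171;  s_193 = 51
  s_194 = 118;  s_195 = 163;  s_196 = 183;  s_197 = 122;  s_198 = 11;  s_199 = 91
  s_200 = 174;  s_201 = 35;  s_202 = 95;  s_203 = 146;  s_204 = 43;  s_205 = 3
  s_206 = 166;  s_207 = 99;  s_208 = 135;  s_209 = 106;  s_210 = 11;  s_211 = 43
  s_212 = 94;  s_213 = 99;  s_214 = 47;  s_215 = 2;  s_216 = 171;  s_217 = 211
  s_218 = 214;  s_219 = 35;  s_220 = 87;  s_221 = 90;  s_222 = 11;  s_223 = 251
  s_224 = 14;  s_225 = 163;  s_226 = 255;  s_227 = 114;  s_228 = 43;  s_229 = 163
  s_230 = 6;  s_231 = 227;  s_232 = 39;  s_233 = 74;  s_234 = 11;  s_235 = 203
  s_236 = 190;  s_237 = 227;  s_238 = 207;  s_239 = 226;  s_240 = 171;  s_241 = 115
  s_242 = 54;  s_243 = 163;  s_244 = 247;  s_245 = 58;  s_246 = 11;  s_247 = 155
  s_248 = 110;  s_249 = 35;  s_250 = 159;  s_251 = 82;  s_252 = 43;  s_253 = 67
  s_254 = 102;  s_255 = 99;  s_256 = 199;  s_257 = 42;  s_258 = 11;  s_259 = 107
  s_260 = 30;  s_261 = 99;  s_262 = 111;  s_263 = 194;  s_264 = 171;  s_265 = 19
  s_266 = 150;  s_267 = 35;  s_268 = 151;  s_269 = 26;  s_270 = 11;  s_271 = 59
  s_272 = 206;  s_273 = 163;  s_274 = 63;  s_275 = 50;  s_276 = 43;  s_277 = 227
  s_278 = 198;  s_279 = 227;  s_280 = 103;  s_281 = 10;  s_282 = 11;  s_283 = 11
  s_284 = 126;  s_285 = 227;  s_286 = 15;  s_287 = 162;  s_288 = 171;  s_289 = 179
  s_290 = 246;  s_291 = 163;  s_292 = 55;  s_293 = 250;  s_294 = 11;  s_295 = 219
  s_296 = 46;  s_297 = 35;  s_298 = 223;  s_299 = 18;  s_300 = 43;  s_301 = 131
  s_302 = 38;  s_303 = 99;  s_304 = 7;  s_305 = 234;  s_306 = 11;  s_307 = 171
s_308 = 199·171 + 115·11 = 222
s_309 = 199·222 + 115·171 = 99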